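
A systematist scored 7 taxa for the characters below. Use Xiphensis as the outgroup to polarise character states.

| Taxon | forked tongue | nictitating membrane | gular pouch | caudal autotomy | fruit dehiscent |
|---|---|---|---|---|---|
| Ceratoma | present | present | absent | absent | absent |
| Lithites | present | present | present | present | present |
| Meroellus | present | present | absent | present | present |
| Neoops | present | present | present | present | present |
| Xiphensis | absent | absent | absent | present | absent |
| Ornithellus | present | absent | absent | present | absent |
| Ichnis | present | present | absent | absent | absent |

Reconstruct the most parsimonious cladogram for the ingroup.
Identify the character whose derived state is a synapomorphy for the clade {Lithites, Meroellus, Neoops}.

fruit dehiscent

Character polarity is set by the outgroup: the derived state is whichever differs from the outgroup's state, so for caudal autotomy the derived state is 'absent', and for the remaining characters it is 'present'.
All ingroup taxa share the derived state 'present' for forked tongue; it defines the ingroup but does not resolve relationships within it.
nictitating membrane (derived state 'present') is shared by Ceratoma, Ichnis, Lithites, Meroellus, and Neoops — a synapomorphy uniting that clade.
gular pouch (derived state 'present') is shared by Lithites and Neoops — a synapomorphy uniting that clade.
Only Ceratoma and Ichnis show the derived state 'absent' for caudal autotomy, supporting them as a clade.
Only Lithites, Meroellus, and Neoops show the derived state 'present' for fruit dehiscent, supporting them as a clade.
Most parsimonious ingroup topology: ((((Neoops,Lithites),Meroellus),(Ceratoma,Ichnis)),Ornithellus).
The clade {Lithites, Meroellus, Neoops} is supported by fruit dehiscent: its derived state 'present' occurs in exactly those taxa and in no other taxon (including the outgroup).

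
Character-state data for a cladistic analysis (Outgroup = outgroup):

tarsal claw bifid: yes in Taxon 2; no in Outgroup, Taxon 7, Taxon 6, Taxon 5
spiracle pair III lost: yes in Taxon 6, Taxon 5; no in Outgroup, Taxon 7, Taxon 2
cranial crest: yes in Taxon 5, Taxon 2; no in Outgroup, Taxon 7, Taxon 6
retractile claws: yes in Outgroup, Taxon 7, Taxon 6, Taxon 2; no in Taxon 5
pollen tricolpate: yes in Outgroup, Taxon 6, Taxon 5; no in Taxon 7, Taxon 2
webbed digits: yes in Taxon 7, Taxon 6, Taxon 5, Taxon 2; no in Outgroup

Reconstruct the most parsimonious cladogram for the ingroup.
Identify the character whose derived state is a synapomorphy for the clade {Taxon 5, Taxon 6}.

spiracle pair III lost

Character polarity is set by the outgroup: the derived state is whichever differs from the outgroup's state, so for retractile claws, pollen tricolpate the derived state is 'no', and for the remaining characters it is 'yes'.
tarsal claw bifid (derived state 'yes') is unique to Taxon 2 (autapomorphy; uninformative for grouping).
spiracle pair III lost: derived state 'yes' in Taxon 5 and Taxon 6 only — synapomorphy for {Taxon 5, Taxon 6}.
cranial crest groups Taxon 2 and Taxon 5, which is incompatible with the clades supported by the remaining characters; treating it as convergent (homoplasy) costs fewer steps than any alternative tree.
retractile claws (derived state 'no') is unique to Taxon 5 (autapomorphy; uninformative for grouping).
pollen tricolpate (derived state 'no') is shared by Taxon 2 and Taxon 7 — a synapomorphy uniting that clade.
webbed digits (derived state 'yes') is shared by all ingroup taxa — unites the whole ingroup.
Most parsimonious ingroup topology: ((Taxon 7,Taxon 2),(Taxon 6,Taxon 5)).
The clade {Taxon 5, Taxon 6} is supported by spiracle pair III lost: its derived state 'yes' occurs in exactly those taxa and in no other taxon (including the outgroup).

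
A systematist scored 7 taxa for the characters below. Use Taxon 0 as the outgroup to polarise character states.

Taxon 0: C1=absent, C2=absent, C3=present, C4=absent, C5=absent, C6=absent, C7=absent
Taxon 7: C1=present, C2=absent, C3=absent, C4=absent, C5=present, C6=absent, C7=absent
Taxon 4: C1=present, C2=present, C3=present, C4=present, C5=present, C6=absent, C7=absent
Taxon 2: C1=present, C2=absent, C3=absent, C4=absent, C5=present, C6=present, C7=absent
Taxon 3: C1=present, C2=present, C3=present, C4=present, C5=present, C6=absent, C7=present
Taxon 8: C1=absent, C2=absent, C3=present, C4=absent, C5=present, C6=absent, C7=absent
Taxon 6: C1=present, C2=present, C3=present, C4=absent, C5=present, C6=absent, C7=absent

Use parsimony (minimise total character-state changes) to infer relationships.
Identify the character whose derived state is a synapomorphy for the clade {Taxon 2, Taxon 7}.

Character polarity is set by the outgroup: the derived state is whichever differs from the outgroup's state, so for C3 the derived state is 'absent', and for the remaining characters it is 'present'.
C1 (derived state 'present') is shared by Taxon 2, Taxon 3, Taxon 4, Taxon 6, and Taxon 7 — a synapomorphy uniting that clade.
C2: derived state 'present' in Taxon 3, Taxon 4, and Taxon 6 only — synapomorphy for {Taxon 3, Taxon 4, Taxon 6}.
C3: derived state 'absent' in Taxon 2 and Taxon 7 only — synapomorphy for {Taxon 2, Taxon 7}.
Only Taxon 3 and Taxon 4 show the derived state 'present' for C4, supporting them as a clade.
All ingroup taxa share the derived state 'present' for C5; it defines the ingroup but does not resolve relationships within it.
C6 (derived state 'present') is unique to Taxon 2 (autapomorphy; uninformative for grouping).
C7 (derived state 'present') is unique to Taxon 3 (autapomorphy; uninformative for grouping).
Most parsimonious ingroup topology: (((Taxon 7,Taxon 2),((Taxon 4,Taxon 3),Taxon 6)),Taxon 8).
The clade {Taxon 2, Taxon 7} is supported by C3: its derived state 'absent' occurs in exactly those taxa and in no other taxon (including the outgroup).

C3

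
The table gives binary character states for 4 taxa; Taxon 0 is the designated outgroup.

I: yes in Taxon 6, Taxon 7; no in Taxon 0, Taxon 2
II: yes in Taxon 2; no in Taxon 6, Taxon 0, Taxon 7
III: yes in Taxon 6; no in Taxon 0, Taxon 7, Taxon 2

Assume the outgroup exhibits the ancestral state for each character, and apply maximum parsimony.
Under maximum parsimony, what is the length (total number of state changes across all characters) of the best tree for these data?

The outgroup has state 'no' for every character, so 'yes' is the derived state throughout.
Only Taxon 6 and Taxon 7 show the derived state 'yes' for I, supporting them as a clade.
II (derived state 'yes') is unique to Taxon 2 (autapomorphy; uninformative for grouping).
III: derived state 'yes' in Taxon 6 only — an autapomorphy, so it tells us nothing about relationships among taxa.
Most parsimonious ingroup topology: ((Taxon 7,Taxon 6),Taxon 2).
Changes per character on this tree: I: 1; II: 1; III: 1.
Total = 3.

3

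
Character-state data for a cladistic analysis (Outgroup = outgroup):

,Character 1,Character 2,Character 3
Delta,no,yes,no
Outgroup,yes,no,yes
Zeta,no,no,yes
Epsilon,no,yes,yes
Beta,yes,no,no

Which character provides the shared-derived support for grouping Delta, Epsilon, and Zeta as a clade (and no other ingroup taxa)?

Character 1

Character polarity is set by the outgroup: the derived state is whichever differs from the outgroup's state, so for Character 1, Character 3 the derived state is 'no', and for the remaining characters it is 'yes'.
Character 1: derived state 'no' in Delta, Epsilon, and Zeta only — synapomorphy for {Delta, Epsilon, Zeta}.
Character 2: derived state 'yes' in Delta and Epsilon only — synapomorphy for {Delta, Epsilon}.
Character 3 groups Beta and Delta, which is incompatible with the clades supported by the remaining characters; treating it as convergent (homoplasy) costs fewer steps than any alternative tree.
Most parsimonious ingroup topology: (Beta,((Epsilon,Delta),Zeta)).
The clade {Delta, Epsilon, Zeta} is supported by Character 1: its derived state 'no' occurs in exactly those taxa and in no other taxon (including the outgroup).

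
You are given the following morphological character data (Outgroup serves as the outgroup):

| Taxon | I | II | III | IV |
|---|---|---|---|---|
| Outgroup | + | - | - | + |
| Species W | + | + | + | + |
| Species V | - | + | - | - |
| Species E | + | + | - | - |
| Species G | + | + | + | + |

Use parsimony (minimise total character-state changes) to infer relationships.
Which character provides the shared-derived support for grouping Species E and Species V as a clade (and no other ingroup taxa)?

IV

Character polarity is set by the outgroup: the derived state is whichever differs from the outgroup's state, so for I, IV the derived state is '-', and for the remaining characters it is '+'.
I (derived state '-') is unique to Species V (autapomorphy; uninformative for grouping).
All ingroup taxa share the derived state '+' for II; it defines the ingroup but does not resolve relationships within it.
Only Species G and Species W show the derived state '+' for III, supporting them as a clade.
Only Species E and Species V show the derived state '-' for IV, supporting them as a clade.
Most parsimonious ingroup topology: ((Species W,Species G),(Species V,Species E)).
The clade {Species E, Species V} is supported by IV: its derived state '-' occurs in exactly those taxa and in no other taxon (including the outgroup).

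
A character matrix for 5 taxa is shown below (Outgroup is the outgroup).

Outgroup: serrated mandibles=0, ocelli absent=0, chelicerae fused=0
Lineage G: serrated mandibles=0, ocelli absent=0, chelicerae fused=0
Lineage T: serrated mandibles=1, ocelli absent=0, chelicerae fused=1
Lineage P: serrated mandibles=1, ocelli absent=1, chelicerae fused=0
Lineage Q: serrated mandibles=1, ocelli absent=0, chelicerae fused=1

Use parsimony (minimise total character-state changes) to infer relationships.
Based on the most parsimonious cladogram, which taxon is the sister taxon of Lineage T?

The outgroup has state '0' for every character, so '1' is the derived state throughout.
Only Lineage P, Lineage Q, and Lineage T show the derived state '1' for serrated mandibles, supporting them as a clade.
ocelli absent: derived state '1' in Lineage P only — an autapomorphy, so it tells us nothing about relationships among taxa.
chelicerae fused (derived state '1') is shared by Lineage Q and Lineage T — a synapomorphy uniting that clade.
Most parsimonious ingroup topology: (Lineage G,((Lineage T,Lineage Q),Lineage P)).
Lineage T and Lineage Q form a cherry on this tree, so they are sister taxa.

Lineage Q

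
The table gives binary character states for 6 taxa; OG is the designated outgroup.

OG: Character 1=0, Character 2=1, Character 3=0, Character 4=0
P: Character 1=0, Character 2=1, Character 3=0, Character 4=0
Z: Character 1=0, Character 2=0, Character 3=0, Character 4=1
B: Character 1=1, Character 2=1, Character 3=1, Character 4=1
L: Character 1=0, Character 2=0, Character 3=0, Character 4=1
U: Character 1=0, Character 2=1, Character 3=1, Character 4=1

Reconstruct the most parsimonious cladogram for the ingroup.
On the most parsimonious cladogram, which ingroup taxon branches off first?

P

Character polarity is set by the outgroup: the derived state is whichever differs from the outgroup's state, so for Character 2 the derived state is '0', and for the remaining characters it is '1'.
Character 1 (derived state '1') is unique to B (autapomorphy; uninformative for grouping).
Character 2 (derived state '0') is shared by L and Z — a synapomorphy uniting that clade.
Only B and U show the derived state '1' for Character 3, supporting them as a clade.
Only B, L, U, and Z show the derived state '1' for Character 4, supporting them as a clade.
Most parsimonious ingroup topology: (P,((Z,L),(B,U))).
P is sister to the clade containing all other ingroup taxa, so it is the earliest-diverging (most basal) ingroup lineage.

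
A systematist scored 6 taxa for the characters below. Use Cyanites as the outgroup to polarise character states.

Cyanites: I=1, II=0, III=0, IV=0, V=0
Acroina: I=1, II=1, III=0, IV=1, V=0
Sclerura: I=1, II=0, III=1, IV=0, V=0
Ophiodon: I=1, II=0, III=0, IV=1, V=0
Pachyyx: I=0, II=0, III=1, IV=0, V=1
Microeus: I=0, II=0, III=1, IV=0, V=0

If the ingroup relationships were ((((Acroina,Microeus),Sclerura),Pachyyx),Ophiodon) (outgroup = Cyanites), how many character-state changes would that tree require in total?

8

Map each character onto ((((Acroina,Microeus),Sclerura),Pachyyx),Ophiodon) (rooted by Cyanites) and count the minimum state changes it requires (Fitch parsimony):
I: 2; II: 1; III: 2; IV: 2; V: 1.
Total tree length = 8.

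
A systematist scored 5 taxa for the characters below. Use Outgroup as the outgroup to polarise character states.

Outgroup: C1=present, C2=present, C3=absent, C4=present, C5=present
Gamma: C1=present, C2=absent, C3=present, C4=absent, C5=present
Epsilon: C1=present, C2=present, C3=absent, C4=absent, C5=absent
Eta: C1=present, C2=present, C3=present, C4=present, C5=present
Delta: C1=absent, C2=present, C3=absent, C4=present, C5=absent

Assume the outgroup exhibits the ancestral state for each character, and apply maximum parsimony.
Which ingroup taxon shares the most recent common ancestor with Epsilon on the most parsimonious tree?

Delta

Character polarity is set by the outgroup: the derived state is whichever differs from the outgroup's state, so for C1, C2, C4, C5 the derived state is 'absent', and for the remaining characters it is 'present'.
C1: derived state 'absent' in Delta only — an autapomorphy, so it tells us nothing about relationships among taxa.
C2: derived state 'absent' in Gamma only — an autapomorphy, so it tells us nothing about relationships among taxa.
C3 (derived state 'present') is shared by Eta and Gamma — a synapomorphy uniting that clade.
C4 (state 'absent') occurs in Epsilon and Gamma but conflicts with the nesting implied by the other characters — most parsimoniously interpreted as homoplasy.
C5 (derived state 'absent') is shared by Delta and Epsilon — a synapomorphy uniting that clade.
Most parsimonious ingroup topology: ((Gamma,Eta),(Epsilon,Delta)).
Epsilon and Delta form a cherry on this tree, so they are sister taxa.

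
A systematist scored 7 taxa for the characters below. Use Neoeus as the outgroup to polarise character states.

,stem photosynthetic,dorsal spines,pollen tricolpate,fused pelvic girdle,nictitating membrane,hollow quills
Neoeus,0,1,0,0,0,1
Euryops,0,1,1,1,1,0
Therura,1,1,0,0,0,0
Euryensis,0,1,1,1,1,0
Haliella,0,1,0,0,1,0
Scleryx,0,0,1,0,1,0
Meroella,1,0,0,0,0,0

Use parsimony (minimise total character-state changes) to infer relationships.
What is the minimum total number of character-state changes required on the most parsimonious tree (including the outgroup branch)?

7

Character polarity is set by the outgroup: the derived state is whichever differs from the outgroup's state, so for dorsal spines, hollow quills the derived state is '0', and for the remaining characters it is '1'.
stem photosynthetic (derived state '1') is shared by Meroella and Therura — a synapomorphy uniting that clade.
dorsal spines (state '0') occurs in Meroella and Scleryx but conflicts with the nesting implied by the other characters — most parsimoniously interpreted as homoplasy.
pollen tricolpate (derived state '1') is shared by Euryensis, Euryops, and Scleryx — a synapomorphy uniting that clade.
fused pelvic girdle (derived state '1') is shared by Euryensis and Euryops — a synapomorphy uniting that clade.
nictitating membrane: derived state '1' in Euryensis, Euryops, Haliella, and Scleryx only — synapomorphy for {Euryensis, Euryops, Haliella, Scleryx}.
All ingroup taxa share the derived state '0' for hollow quills; it defines the ingroup but does not resolve relationships within it.
Most parsimonious ingroup topology: ((((Euryops,Euryensis),Scleryx),Haliella),(Therura,Meroella)).
Changes per character on this tree: stem photosynthetic: 1; dorsal spines: 2; pollen tricolpate: 1; fused pelvic girdle: 1; nictitating membrane: 1; hollow quills: 1.
Total = 7.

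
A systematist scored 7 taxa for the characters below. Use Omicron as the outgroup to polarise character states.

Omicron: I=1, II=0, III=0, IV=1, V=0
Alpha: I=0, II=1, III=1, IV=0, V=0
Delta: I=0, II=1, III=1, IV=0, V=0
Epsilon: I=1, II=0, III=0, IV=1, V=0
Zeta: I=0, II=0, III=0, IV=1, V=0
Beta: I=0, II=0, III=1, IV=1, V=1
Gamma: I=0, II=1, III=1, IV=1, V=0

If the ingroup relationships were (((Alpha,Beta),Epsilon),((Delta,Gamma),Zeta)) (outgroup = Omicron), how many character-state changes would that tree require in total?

Map each character onto (((Alpha,Beta),Epsilon),((Delta,Gamma),Zeta)) (rooted by Omicron) and count the minimum state changes it requires (Fitch parsimony):
I: 2; II: 2; III: 2; IV: 2; V: 1.
Total tree length = 9.

9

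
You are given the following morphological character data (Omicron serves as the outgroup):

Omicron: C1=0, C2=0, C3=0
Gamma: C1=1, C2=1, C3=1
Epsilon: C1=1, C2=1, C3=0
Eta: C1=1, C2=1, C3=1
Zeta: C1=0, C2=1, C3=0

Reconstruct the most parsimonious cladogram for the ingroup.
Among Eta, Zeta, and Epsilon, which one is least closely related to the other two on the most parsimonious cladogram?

Zeta

The outgroup has state '0' for every character, so '1' is the derived state throughout.
C1: derived state '1' in Epsilon, Eta, and Gamma only — synapomorphy for {Epsilon, Eta, Gamma}.
All ingroup taxa share the derived state '1' for C2; it defines the ingroup but does not resolve relationships within it.
C3 (derived state '1') is shared by Eta and Gamma — a synapomorphy uniting that clade.
Most parsimonious ingroup topology: (((Gamma,Eta),Epsilon),Zeta).
Eta and Epsilon share a more recent common ancestor with each other than either does with Zeta, so Zeta is the least closely related of the three.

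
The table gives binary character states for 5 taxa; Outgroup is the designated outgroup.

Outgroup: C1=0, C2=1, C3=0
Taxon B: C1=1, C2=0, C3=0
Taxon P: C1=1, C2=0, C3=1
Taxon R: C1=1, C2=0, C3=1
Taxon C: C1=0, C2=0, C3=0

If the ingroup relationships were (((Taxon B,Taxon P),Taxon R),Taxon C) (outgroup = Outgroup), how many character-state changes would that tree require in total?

4

Map each character onto (((Taxon B,Taxon P),Taxon R),Taxon C) (rooted by Outgroup) and count the minimum state changes it requires (Fitch parsimony):
C1: 1; C2: 1; C3: 2.
Total tree length = 4.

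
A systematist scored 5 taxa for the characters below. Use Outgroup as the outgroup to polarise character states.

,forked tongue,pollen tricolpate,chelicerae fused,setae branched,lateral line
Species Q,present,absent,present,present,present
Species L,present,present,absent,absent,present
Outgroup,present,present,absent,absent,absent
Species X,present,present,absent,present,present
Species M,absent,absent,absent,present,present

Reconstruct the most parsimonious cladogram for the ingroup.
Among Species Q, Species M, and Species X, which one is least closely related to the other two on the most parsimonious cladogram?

Character polarity is set by the outgroup: the derived state is whichever differs from the outgroup's state, so for forked tongue, pollen tricolpate the derived state is 'absent', and for the remaining characters it is 'present'.
forked tongue: derived state 'absent' in Species M only — an autapomorphy, so it tells us nothing about relationships among taxa.
pollen tricolpate (derived state 'absent') is shared by Species M and Species Q — a synapomorphy uniting that clade.
chelicerae fused (derived state 'present') is unique to Species Q (autapomorphy; uninformative for grouping).
setae branched: derived state 'present' in Species M, Species Q, and Species X only — synapomorphy for {Species M, Species Q, Species X}.
All ingroup taxa share the derived state 'present' for lateral line; it defines the ingroup but does not resolve relationships within it.
Most parsimonious ingroup topology: (((Species Q,Species M),Species X),Species L).
Species M and Species Q share a more recent common ancestor with each other than either does with Species X, so Species X is the least closely related of the three.

Species X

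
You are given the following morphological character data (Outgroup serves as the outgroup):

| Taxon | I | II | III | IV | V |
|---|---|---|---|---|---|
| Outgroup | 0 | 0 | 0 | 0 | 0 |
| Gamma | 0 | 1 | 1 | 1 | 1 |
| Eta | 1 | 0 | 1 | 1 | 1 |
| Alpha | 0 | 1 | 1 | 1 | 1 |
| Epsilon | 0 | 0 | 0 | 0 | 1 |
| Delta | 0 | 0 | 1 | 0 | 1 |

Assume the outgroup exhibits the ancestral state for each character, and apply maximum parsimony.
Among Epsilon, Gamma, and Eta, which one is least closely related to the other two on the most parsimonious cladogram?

Epsilon

The outgroup has state '0' for every character, so '1' is the derived state throughout.
I: derived state '1' in Eta only — an autapomorphy, so it tells us nothing about relationships among taxa.
Only Alpha and Gamma show the derived state '1' for II, supporting them as a clade.
III (derived state '1') is shared by Alpha, Delta, Eta, and Gamma — a synapomorphy uniting that clade.
Only Alpha, Eta, and Gamma show the derived state '1' for IV, supporting them as a clade.
All ingroup taxa share the derived state '1' for V; it defines the ingroup but does not resolve relationships within it.
Most parsimonious ingroup topology: ((((Gamma,Alpha),Eta),Delta),Epsilon).
Gamma and Eta share a more recent common ancestor with each other than either does with Epsilon, so Epsilon is the least closely related of the three.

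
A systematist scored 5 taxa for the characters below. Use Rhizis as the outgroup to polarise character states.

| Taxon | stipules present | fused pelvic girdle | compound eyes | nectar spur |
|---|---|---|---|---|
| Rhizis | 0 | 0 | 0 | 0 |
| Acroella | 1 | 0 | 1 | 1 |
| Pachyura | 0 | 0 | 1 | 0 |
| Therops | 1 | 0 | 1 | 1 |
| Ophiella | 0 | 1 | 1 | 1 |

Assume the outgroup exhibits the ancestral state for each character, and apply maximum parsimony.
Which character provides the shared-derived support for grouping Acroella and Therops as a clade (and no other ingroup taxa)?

stipules present

The outgroup has state '0' for every character, so '1' is the derived state throughout.
Only Acroella and Therops show the derived state '1' for stipules present, supporting them as a clade.
fused pelvic girdle (derived state '1') is unique to Ophiella (autapomorphy; uninformative for grouping).
All ingroup taxa share the derived state '1' for compound eyes; it defines the ingroup but does not resolve relationships within it.
nectar spur (derived state '1') is shared by Acroella, Ophiella, and Therops — a synapomorphy uniting that clade.
Most parsimonious ingroup topology: (((Acroella,Therops),Ophiella),Pachyura).
The clade {Acroella, Therops} is supported by stipules present: its derived state '1' occurs in exactly those taxa and in no other taxon (including the outgroup).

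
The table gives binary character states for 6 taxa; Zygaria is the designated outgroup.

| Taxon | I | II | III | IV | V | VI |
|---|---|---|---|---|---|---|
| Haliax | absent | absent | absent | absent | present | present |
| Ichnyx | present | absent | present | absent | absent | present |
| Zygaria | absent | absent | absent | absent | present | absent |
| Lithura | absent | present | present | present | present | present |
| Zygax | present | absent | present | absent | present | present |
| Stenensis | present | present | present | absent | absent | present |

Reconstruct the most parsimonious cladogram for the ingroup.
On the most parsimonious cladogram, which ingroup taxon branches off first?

Character polarity is set by the outgroup: the derived state is whichever differs from the outgroup's state, so for V the derived state is 'absent', and for the remaining characters it is 'present'.
I (derived state 'present') is shared by Ichnyx, Stenensis, and Zygax — a synapomorphy uniting that clade.
II (state 'present') occurs in Lithura and Stenensis but conflicts with the nesting implied by the other characters — most parsimoniously interpreted as homoplasy.
III: derived state 'present' in Ichnyx, Lithura, Stenensis, and Zygax only — synapomorphy for {Ichnyx, Lithura, Stenensis, Zygax}.
IV (derived state 'present') is unique to Lithura (autapomorphy; uninformative for grouping).
V (derived state 'absent') is shared by Ichnyx and Stenensis — a synapomorphy uniting that clade.
All ingroup taxa share the derived state 'present' for VI; it defines the ingroup but does not resolve relationships within it.
Most parsimonious ingroup topology: (Haliax,(((Ichnyx,Stenensis),Zygax),Lithura)).
Haliax is sister to the clade containing all other ingroup taxa, so it is the earliest-diverging (most basal) ingroup lineage.

Haliax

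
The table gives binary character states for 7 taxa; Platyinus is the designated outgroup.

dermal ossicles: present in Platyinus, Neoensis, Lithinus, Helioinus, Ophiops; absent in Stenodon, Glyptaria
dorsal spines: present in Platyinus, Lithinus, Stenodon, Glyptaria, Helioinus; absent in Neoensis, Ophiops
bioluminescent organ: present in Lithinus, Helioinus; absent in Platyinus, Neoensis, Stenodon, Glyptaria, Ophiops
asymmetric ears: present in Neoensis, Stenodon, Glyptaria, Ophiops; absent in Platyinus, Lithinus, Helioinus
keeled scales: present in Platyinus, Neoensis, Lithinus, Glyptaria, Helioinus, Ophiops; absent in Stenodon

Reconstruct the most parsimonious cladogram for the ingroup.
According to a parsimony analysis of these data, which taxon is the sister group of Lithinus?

Character polarity is set by the outgroup: the derived state is whichever differs from the outgroup's state, so for dermal ossicles, dorsal spines, keeled scales the derived state is 'absent', and for the remaining characters it is 'present'.
dermal ossicles: derived state 'absent' in Glyptaria and Stenodon only — synapomorphy for {Glyptaria, Stenodon}.
dorsal spines (derived state 'absent') is shared by Neoensis and Ophiops — a synapomorphy uniting that clade.
bioluminescent organ (derived state 'present') is shared by Helioinus and Lithinus — a synapomorphy uniting that clade.
Only Glyptaria, Neoensis, Ophiops, and Stenodon show the derived state 'present' for asymmetric ears, supporting them as a clade.
keeled scales (derived state 'absent') is unique to Stenodon (autapomorphy; uninformative for grouping).
Most parsimonious ingroup topology: (((Neoensis,Ophiops),(Stenodon,Glyptaria)),(Lithinus,Helioinus)).
Lithinus and Helioinus form a cherry on this tree, so they are sister taxa.

Helioinus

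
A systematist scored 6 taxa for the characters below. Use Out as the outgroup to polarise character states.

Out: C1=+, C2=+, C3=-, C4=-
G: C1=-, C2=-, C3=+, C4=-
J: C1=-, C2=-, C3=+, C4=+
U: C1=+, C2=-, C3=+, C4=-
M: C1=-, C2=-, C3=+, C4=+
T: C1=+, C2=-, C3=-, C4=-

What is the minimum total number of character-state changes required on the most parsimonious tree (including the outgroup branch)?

4

Character polarity is set by the outgroup: the derived state is whichever differs from the outgroup's state, so for C1, C2 the derived state is '-', and for the remaining characters it is '+'.
C1 (derived state '-') is shared by G, J, and M — a synapomorphy uniting that clade.
C2 (derived state '-') is shared by all ingroup taxa — unites the whole ingroup.
Only G, J, M, and U show the derived state '+' for C3, supporting them as a clade.
Only J and M show the derived state '+' for C4, supporting them as a clade.
Most parsimonious ingroup topology: (((G,(J,M)),U),T).
Changes per character on this tree: C1: 1; C2: 1; C3: 1; C4: 1.
Total = 4.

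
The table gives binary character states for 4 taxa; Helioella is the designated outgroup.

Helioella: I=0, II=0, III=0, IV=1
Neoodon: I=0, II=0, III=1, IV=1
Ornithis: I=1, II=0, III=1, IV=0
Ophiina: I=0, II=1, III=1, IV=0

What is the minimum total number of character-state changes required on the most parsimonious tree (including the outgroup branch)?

4

Character polarity is set by the outgroup: the derived state is whichever differs from the outgroup's state, so for IV the derived state is '0', and for the remaining characters it is '1'.
I (derived state '1') is unique to Ornithis (autapomorphy; uninformative for grouping).
II (derived state '1') is unique to Ophiina (autapomorphy; uninformative for grouping).
All ingroup taxa share the derived state '1' for III; it defines the ingroup but does not resolve relationships within it.
IV: derived state '0' in Ophiina and Ornithis only — synapomorphy for {Ophiina, Ornithis}.
Most parsimonious ingroup topology: (Neoodon,(Ornithis,Ophiina)).
Changes per character on this tree: I: 1; II: 1; III: 1; IV: 1.
Total = 4.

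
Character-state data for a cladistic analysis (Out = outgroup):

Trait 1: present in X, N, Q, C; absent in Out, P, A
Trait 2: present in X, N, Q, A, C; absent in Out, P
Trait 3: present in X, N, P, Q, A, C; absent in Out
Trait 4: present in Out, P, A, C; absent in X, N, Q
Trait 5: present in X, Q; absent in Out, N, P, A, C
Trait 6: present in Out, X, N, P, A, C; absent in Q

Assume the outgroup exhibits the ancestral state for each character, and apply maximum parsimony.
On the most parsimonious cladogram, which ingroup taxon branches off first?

Character polarity is set by the outgroup: the derived state is whichever differs from the outgroup's state, so for Trait 4, Trait 6 the derived state is 'absent', and for the remaining characters it is 'present'.
Trait 1: derived state 'present' in C, N, Q, and X only — synapomorphy for {C, N, Q, X}.
Trait 2 (derived state 'present') is shared by A, C, N, Q, and X — a synapomorphy uniting that clade.
Trait 3 (derived state 'present') is shared by all ingroup taxa — unites the whole ingroup.
Trait 4 (derived state 'absent') is shared by N, Q, and X — a synapomorphy uniting that clade.
Only Q and X show the derived state 'present' for Trait 5, supporting them as a clade.
Trait 6: derived state 'absent' in Q only — an autapomorphy, so it tells us nothing about relationships among taxa.
Most parsimonious ingroup topology: (((((X,Q),N),C),A),P).
P is sister to the clade containing all other ingroup taxa, so it is the earliest-diverging (most basal) ingroup lineage.

P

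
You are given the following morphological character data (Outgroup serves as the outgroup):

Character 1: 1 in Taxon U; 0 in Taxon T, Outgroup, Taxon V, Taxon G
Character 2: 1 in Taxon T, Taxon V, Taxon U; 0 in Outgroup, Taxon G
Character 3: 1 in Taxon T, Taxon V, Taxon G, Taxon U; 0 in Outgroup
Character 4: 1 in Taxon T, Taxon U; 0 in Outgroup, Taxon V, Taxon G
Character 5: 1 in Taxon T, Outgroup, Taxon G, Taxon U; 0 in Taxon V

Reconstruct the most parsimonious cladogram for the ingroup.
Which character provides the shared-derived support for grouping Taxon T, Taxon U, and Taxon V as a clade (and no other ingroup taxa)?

Character 2

Character polarity is set by the outgroup: the derived state is whichever differs from the outgroup's state, so for Character 5 the derived state is '0', and for the remaining characters it is '1'.
Character 1 (derived state '1') is unique to Taxon U (autapomorphy; uninformative for grouping).
Only Taxon T, Taxon U, and Taxon V show the derived state '1' for Character 2, supporting them as a clade.
Character 3 (derived state '1') is shared by all ingroup taxa — unites the whole ingroup.
Character 4 (derived state '1') is shared by Taxon T and Taxon U — a synapomorphy uniting that clade.
Character 5 (derived state '0') is unique to Taxon V (autapomorphy; uninformative for grouping).
Most parsimonious ingroup topology: (((Taxon U,Taxon T),Taxon V),Taxon G).
The clade {Taxon T, Taxon U, Taxon V} is supported by Character 2: its derived state '1' occurs in exactly those taxa and in no other taxon (including the outgroup).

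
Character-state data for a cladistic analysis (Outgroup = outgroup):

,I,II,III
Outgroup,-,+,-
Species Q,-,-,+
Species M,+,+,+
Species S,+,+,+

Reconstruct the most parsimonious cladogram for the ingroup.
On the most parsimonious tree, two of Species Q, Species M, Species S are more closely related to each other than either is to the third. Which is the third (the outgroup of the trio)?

Character polarity is set by the outgroup: the derived state is whichever differs from the outgroup's state, so for II the derived state is '-', and for the remaining characters it is '+'.
I (derived state '+') is shared by Species M and Species S — a synapomorphy uniting that clade.
II: derived state '-' in Species Q only — an autapomorphy, so it tells us nothing about relationships among taxa.
III (derived state '+') is shared by all ingroup taxa — unites the whole ingroup.
Most parsimonious ingroup topology: (Species Q,(Species M,Species S)).
Species M and Species S share a more recent common ancestor with each other than either does with Species Q, so Species Q is the least closely related of the three.

Species Q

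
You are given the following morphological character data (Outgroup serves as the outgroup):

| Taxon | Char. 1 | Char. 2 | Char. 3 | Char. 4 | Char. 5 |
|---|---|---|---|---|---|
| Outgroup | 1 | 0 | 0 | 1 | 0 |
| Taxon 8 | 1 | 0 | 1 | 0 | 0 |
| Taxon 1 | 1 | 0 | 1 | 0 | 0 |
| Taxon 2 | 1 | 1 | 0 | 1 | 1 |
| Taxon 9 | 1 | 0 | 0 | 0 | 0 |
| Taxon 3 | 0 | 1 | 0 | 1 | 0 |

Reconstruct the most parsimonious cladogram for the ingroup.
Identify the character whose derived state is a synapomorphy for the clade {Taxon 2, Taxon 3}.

Character polarity is set by the outgroup: the derived state is whichever differs from the outgroup's state, so for Char. 1, Char. 4 the derived state is '0', and for the remaining characters it is '1'.
Char. 1: derived state '0' in Taxon 3 only — an autapomorphy, so it tells us nothing about relationships among taxa.
Only Taxon 2 and Taxon 3 show the derived state '1' for Char. 2, supporting them as a clade.
Only Taxon 1 and Taxon 8 show the derived state '1' for Char. 3, supporting them as a clade.
Char. 4: derived state '0' in Taxon 1, Taxon 8, and Taxon 9 only — synapomorphy for {Taxon 1, Taxon 8, Taxon 9}.
Char. 5 (derived state '1') is unique to Taxon 2 (autapomorphy; uninformative for grouping).
Most parsimonious ingroup topology: (((Taxon 8,Taxon 1),Taxon 9),(Taxon 2,Taxon 3)).
The clade {Taxon 2, Taxon 3} is supported by Char. 2: its derived state '1' occurs in exactly those taxa and in no other taxon (including the outgroup).

Char. 2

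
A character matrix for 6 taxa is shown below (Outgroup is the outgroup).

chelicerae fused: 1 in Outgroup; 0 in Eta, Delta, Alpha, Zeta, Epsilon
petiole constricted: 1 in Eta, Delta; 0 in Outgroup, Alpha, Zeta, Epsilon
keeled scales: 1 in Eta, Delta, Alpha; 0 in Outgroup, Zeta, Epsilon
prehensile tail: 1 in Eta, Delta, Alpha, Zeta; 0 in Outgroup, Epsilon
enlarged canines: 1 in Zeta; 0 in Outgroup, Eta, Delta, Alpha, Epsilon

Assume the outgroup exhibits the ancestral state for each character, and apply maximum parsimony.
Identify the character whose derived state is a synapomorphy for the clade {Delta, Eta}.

Character polarity is set by the outgroup: the derived state is whichever differs from the outgroup's state, so for chelicerae fused the derived state is '0', and for the remaining characters it is '1'.
All ingroup taxa share the derived state '0' for chelicerae fused; it defines the ingroup but does not resolve relationships within it.
Only Delta and Eta show the derived state '1' for petiole constricted, supporting them as a clade.
Only Alpha, Delta, and Eta show the derived state '1' for keeled scales, supporting them as a clade.
prehensile tail: derived state '1' in Alpha, Delta, Eta, and Zeta only — synapomorphy for {Alpha, Delta, Eta, Zeta}.
enlarged canines (derived state '1') is unique to Zeta (autapomorphy; uninformative for grouping).
Most parsimonious ingroup topology: (Epsilon,(Zeta,(Alpha,(Delta,Eta)))).
The clade {Delta, Eta} is supported by petiole constricted: its derived state '1' occurs in exactly those taxa and in no other taxon (including the outgroup).

petiole constricted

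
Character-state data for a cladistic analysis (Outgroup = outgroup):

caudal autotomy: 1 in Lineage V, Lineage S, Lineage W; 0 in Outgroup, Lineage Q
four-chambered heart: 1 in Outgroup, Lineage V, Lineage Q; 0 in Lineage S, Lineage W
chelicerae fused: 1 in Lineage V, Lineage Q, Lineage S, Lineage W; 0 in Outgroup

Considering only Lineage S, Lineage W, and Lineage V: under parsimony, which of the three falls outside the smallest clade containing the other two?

Character polarity is set by the outgroup: the derived state is whichever differs from the outgroup's state, so for four-chambered heart the derived state is '0', and for the remaining characters it is '1'.
Only Lineage S, Lineage V, and Lineage W show the derived state '1' for caudal autotomy, supporting them as a clade.
four-chambered heart (derived state '0') is shared by Lineage S and Lineage W — a synapomorphy uniting that clade.
All ingroup taxa share the derived state '1' for chelicerae fused; it defines the ingroup but does not resolve relationships within it.
Most parsimonious ingroup topology: ((Lineage V,(Lineage S,Lineage W)),Lineage Q).
Lineage W and Lineage S share a more recent common ancestor with each other than either does with Lineage V, so Lineage V is the least closely related of the three.

Lineage V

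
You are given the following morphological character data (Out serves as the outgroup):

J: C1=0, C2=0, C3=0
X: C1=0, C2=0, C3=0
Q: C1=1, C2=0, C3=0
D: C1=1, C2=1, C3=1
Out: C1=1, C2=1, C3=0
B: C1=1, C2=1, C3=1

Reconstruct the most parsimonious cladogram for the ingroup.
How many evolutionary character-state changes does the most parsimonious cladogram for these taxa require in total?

3

Character polarity is set by the outgroup: the derived state is whichever differs from the outgroup's state, so for C1, C2 the derived state is '0', and for the remaining characters it is '1'.
C1 (derived state '0') is shared by J and X — a synapomorphy uniting that clade.
C2: derived state '0' in J, Q, and X only — synapomorphy for {J, Q, X}.
C3 (derived state '1') is shared by B and D — a synapomorphy uniting that clade.
Most parsimonious ingroup topology: ((Q,(X,J)),(B,D)).
Changes per character on this tree: C1: 1; C2: 1; C3: 1.
Total = 3.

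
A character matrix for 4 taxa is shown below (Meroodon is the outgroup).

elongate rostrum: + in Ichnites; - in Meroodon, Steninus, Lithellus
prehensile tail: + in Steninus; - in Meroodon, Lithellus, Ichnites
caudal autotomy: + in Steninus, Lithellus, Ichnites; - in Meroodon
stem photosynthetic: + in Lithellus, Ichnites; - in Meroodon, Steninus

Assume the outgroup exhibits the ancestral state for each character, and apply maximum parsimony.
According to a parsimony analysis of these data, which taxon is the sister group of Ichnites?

The outgroup has state '-' for every character, so '+' is the derived state throughout.
elongate rostrum: derived state '+' in Ichnites only — an autapomorphy, so it tells us nothing about relationships among taxa.
prehensile tail (derived state '+') is unique to Steninus (autapomorphy; uninformative for grouping).
caudal autotomy (derived state '+') is shared by all ingroup taxa — unites the whole ingroup.
Only Ichnites and Lithellus show the derived state '+' for stem photosynthetic, supporting them as a clade.
Most parsimonious ingroup topology: (Steninus,(Lithellus,Ichnites)).
Ichnites and Lithellus form a cherry on this tree, so they are sister taxa.

Lithellus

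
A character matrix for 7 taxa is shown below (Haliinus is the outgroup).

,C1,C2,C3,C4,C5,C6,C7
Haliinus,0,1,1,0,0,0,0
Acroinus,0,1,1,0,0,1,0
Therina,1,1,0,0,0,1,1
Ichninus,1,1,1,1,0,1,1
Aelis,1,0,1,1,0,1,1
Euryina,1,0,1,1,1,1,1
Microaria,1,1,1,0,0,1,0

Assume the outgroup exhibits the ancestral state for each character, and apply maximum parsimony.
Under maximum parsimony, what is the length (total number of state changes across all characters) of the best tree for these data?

7

Character polarity is set by the outgroup: the derived state is whichever differs from the outgroup's state, so for C2, C3 the derived state is '0', and for the remaining characters it is '1'.
C1 (derived state '1') is shared by Aelis, Euryina, Ichninus, Microaria, and Therina — a synapomorphy uniting that clade.
C2 (derived state '0') is shared by Aelis and Euryina — a synapomorphy uniting that clade.
C3 (derived state '0') is unique to Therina (autapomorphy; uninformative for grouping).
C4 (derived state '1') is shared by Aelis, Euryina, and Ichninus — a synapomorphy uniting that clade.
C5 (derived state '1') is unique to Euryina (autapomorphy; uninformative for grouping).
All ingroup taxa share the derived state '1' for C6; it defines the ingroup but does not resolve relationships within it.
C7 (derived state '1') is shared by Aelis, Euryina, Ichninus, and Therina — a synapomorphy uniting that clade.
Most parsimonious ingroup topology: (Acroinus,((Therina,(Ichninus,(Aelis,Euryina))),Microaria)).
Changes per character on this tree: C1: 1; C2: 1; C3: 1; C4: 1; C5: 1; C6: 1; C7: 1.
Total = 7.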